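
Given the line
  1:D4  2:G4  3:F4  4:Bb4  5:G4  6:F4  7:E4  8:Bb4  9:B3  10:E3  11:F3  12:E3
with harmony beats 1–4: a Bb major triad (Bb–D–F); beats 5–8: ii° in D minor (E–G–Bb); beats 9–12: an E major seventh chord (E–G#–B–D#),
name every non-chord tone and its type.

G4 (beat 2) — appoggiatura; F4 (beat 6) — passing tone; F3 (beat 11) — neighbor tone.

The harmony at that moment is Bb major triad (Bb, D, F); G4 is not a chord tone.
It is approached by leap up from D4 and left by step down to F4.
Leap in, step out — an appoggiatura.
The harmony at that moment is E diminished triad (E, G, Bb); F4 is not a chord tone.
It is approached by step down from G4 and left by step down to E4.
Step in, step out in the same direction — a passing tone.
The harmony at that moment is E major seventh chord (E, G#, B, D#); F3 is not a chord tone.
It is approached by step up from E3 and left by step down to E3.
Step away and step back to the same note — a neighbor tone (upper neighbor).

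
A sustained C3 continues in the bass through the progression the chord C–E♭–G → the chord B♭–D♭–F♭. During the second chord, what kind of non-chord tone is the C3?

Pedal tone (pedal point).

The harmony at that moment is B♭ diminished triad (B♭, D♭, F♭); C3 is not a chord tone.
It is held over (the same pitch as the preceding C3) and then sustained as the same pitch into the next harmony.
Sustained through a change of harmony — a pedal tone.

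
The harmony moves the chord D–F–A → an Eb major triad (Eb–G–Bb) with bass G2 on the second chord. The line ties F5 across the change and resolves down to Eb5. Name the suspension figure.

At the second chord the bass is G2. The suspended F5 lies a seventh above the bass; after resolving down by step to Eb5, the interval above the bass becomes a sixth.
Suspension figures are named by those two intervals: 7–6.

7–6 suspension.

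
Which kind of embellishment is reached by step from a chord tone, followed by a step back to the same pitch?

Neighbor tone.

Approach: by step. Departure: by step in the opposite direction, back to the starting pitch.
Stepwise on both sides but reversing to return to the same chord tone — a neighbor tone. (Had it continued onward in the same direction it would be a passing tone instead.)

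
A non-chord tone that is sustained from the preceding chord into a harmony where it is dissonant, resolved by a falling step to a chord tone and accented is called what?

Suspension.

Approach: by preparation — the pitch is first a chord tone, then held (tied or repeated) while the harmony changes under it. Departure: down by step. Metric position: strong.
A prepared dissonance that resolves downward by step — a suspension. (The same figure resolving upward would be a retardation.)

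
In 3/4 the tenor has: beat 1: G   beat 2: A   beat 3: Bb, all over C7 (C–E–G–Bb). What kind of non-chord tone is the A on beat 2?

Passing tone.

The harmony at that moment is C dominant seventh chord (C, E, G, Bb); A is not a chord tone.
It is approached by step up from G and left by step up to Bb.
Step in, step out in the same direction — a passing tone.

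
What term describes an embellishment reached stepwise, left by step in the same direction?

Approach: by step. Departure: by step, continuing in the same direction.
Stepwise on both sides with no change of direction means the note fills in the space between two different chord tones — a passing tone. (Had it turned back to its starting note it would be a neighbor tone instead.)

Passing tone.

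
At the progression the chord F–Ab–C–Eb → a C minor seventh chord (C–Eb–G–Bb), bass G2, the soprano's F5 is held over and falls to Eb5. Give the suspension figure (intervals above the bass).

At the second chord the bass is G2. The suspended F5 lies a seventh above the bass; after resolving down by step to Eb5, the interval above the bass becomes a sixth.
Suspension figures are named by those two intervals: 7–6.

7–6 suspension.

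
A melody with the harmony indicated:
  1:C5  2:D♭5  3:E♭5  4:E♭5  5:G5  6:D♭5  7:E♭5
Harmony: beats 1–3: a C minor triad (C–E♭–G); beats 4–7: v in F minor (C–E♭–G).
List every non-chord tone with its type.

D♭5 (beat 2) — passing tone; D♭5 (beat 6) — appoggiatura.

The harmony at that moment is C minor triad (C, E♭, G); D♭5 is not a chord tone.
It is approached by step up from C5 and left by step up to E♭5.
Step in, step out in the same direction — a passing tone.
The harmony at that moment is C minor triad (C, E♭, G); D♭5 is not a chord tone.
It is approached by leap down from G5 and left by step up to E♭5.
Leap in, step out — an appoggiatura.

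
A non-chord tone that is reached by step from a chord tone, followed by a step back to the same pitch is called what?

Neighbor tone.

Approach: by step. Departure: by step in the opposite direction, back to the starting pitch.
Stepwise on both sides but reversing to return to the same chord tone — a neighbor tone. (Had it continued onward in the same direction it would be a passing tone instead.)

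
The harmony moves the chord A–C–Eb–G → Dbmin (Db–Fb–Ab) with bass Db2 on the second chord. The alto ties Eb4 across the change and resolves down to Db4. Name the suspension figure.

9–8 suspension.

At the second chord the bass is Db2. The suspended Eb4 lies a ninth above the bass; after resolving down by step to Db4, the interval above the bass becomes an octave.
Suspension figures are named by those two intervals: 9–8.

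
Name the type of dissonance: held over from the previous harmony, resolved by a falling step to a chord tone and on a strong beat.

Suspension.

Approach: by preparation — the pitch is first a chord tone, then held (tied or repeated) while the harmony changes under it. Departure: down by step. Metric position: strong.
A prepared dissonance that resolves downward by step — a suspension. (The same figure resolving upward would be a retardation.)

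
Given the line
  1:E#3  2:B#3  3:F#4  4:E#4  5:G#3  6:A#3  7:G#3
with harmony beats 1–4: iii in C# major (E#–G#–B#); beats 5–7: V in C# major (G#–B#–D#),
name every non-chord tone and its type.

The harmony at that moment is E# minor triad (E#, G#, B#); F#4 is not a chord tone.
It is approached by leap up from B#3 and left by step down to E#4.
Leap in, step out — an appoggiatura.
The harmony at that moment is G# major triad (G#, B#, D#); A#3 is not a chord tone.
It is approached by step up from G#3 and left by step down to G#3.
Step away and step back to the same note — a neighbor tone (upper neighbor).

F#4 (beat 3) — appoggiatura; A#3 (beat 6) — neighbor tone.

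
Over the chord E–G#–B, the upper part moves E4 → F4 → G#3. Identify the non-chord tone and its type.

The harmony at that moment is E major triad (E, G#, B); F4 is not a chord tone.
It is approached by step up from E4 and left by leap down to G#3.
Step in, leap out — an escape tone.

F4 is an escape tone.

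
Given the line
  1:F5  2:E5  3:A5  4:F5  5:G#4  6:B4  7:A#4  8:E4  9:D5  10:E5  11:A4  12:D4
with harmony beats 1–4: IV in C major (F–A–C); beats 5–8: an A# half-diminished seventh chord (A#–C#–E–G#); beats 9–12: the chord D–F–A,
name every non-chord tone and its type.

E5 (beat 2) — escape tone; B4 (beat 6) — appoggiatura; E5 (beat 10) — escape tone.

The harmony at that moment is F major triad (F, A, C); E5 is not a chord tone.
It is approached by step down from F5 and left by leap up to A5.
Step in, leap out — an escape tone.
The harmony at that moment is A# half-diminished seventh chord (A#, C#, E, G#); B4 is not a chord tone.
It is approached by leap up from G#4 and left by step down to A#4.
Leap in, step out — an appoggiatura.
The harmony at that moment is D minor triad (D, F, A); E5 is not a chord tone.
It is approached by step up from D5 and left by leap down to A4.
Step in, leap out — an escape tone.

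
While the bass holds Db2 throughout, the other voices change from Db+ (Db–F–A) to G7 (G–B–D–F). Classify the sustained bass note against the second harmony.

The harmony at that moment is G dominant seventh chord (G, B, D, F); Db2 is not a chord tone.
It is held over (the same pitch as the preceding Db2) and then sustained as the same pitch into the next harmony.
Sustained through a change of harmony — a pedal tone.

Pedal tone (pedal point).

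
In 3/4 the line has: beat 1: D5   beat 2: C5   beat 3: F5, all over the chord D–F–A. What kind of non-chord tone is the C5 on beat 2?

The harmony at that moment is D minor triad (D, F, A); C5 is not a chord tone.
It is approached by step down from D5 and left by leap up to F5.
Step in, leap out, on a weak beat — an escape tone.

Escape tone.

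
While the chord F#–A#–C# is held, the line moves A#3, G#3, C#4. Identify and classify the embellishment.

G#3 is an escape tone.

The harmony at that moment is F# major triad (F#, A#, C#); G#3 is not a chord tone.
It is approached by step down from A#3 and left by leap up to C#4.
Step in, leap out — an escape tone.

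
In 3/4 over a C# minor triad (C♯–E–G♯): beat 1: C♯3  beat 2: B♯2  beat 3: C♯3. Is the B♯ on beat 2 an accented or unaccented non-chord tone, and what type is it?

Unaccented neighbor tone.

The harmony at that moment is C♯ minor triad (C♯, E, G♯); B♯2 is not a chord tone.
It is approached by step down from C♯3 and left by step up to C♯3.
Step away and step back to the same note — a neighbor tone (lower neighbor).
It falls on a weak beat, so it is unaccented.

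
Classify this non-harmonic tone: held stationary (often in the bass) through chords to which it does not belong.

Pedal tone.

Approach: none. Departure: none — a single pitch is sustained while the chords change around it, passing through harmonies that do not contain it.
No melodic motion at all; the dissonance is created entirely by the moving harmonies against the stationary note — a pedal tone (pedal point).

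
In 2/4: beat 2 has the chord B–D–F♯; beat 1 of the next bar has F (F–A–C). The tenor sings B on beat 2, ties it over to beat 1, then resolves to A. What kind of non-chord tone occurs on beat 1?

Suspension.

The harmony at that moment is F major triad (F, A, C); B is not a chord tone.
It is held over (the same pitch as the preceding B) and left by step down to A.
Held over from the previous chord and resolving down by step — a suspension.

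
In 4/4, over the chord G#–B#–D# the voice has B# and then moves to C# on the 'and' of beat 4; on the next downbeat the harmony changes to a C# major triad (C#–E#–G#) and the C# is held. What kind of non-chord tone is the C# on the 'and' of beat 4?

The harmony at that moment is G# major triad (G#, B#, D#); C# is not a chord tone.
It is approached by step up from B# and then sustained as the same pitch into the next harmony.
Arriving early and becoming a chord tone when the harmony changes — an anticipation.

Anticipation.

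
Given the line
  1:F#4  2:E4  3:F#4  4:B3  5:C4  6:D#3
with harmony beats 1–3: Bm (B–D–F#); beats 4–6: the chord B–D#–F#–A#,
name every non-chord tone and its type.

E4 (beat 2) — neighbor tone; C4 (beat 5) — escape tone.

The harmony at that moment is B minor triad (B, D, F#); E4 is not a chord tone.
It is approached by step down from F#4 and left by step up to F#4.
Step away and step back to the same note — a neighbor tone (lower neighbor).
The harmony at that moment is B major seventh chord (B, D#, F#, A#); C4 is not a chord tone.
It is approached by step up from B3 and left by leap down to D#3.
Step in, leap out — an escape tone.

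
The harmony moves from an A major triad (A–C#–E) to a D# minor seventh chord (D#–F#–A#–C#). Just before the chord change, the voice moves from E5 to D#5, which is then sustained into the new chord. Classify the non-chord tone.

The harmony at that moment is A major triad (A, C#, E); D#5 is not a chord tone.
It is approached by step down from E5 and then sustained as the same pitch into the next harmony.
Arriving early and becoming a chord tone when the harmony changes — an anticipation.

D#5 is an anticipation.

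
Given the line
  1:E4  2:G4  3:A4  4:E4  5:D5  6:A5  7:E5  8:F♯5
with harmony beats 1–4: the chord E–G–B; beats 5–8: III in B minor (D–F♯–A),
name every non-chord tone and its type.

The harmony at that moment is E minor triad (E, G, B); A4 is not a chord tone.
It is approached by step up from G4 and left by leap down to E4.
Step in, leap out — an escape tone.
The harmony at that moment is D major triad (D, F♯, A); E5 is not a chord tone.
It is approached by leap down from A5 and left by step up to F♯5.
Leap in, step out — an appoggiatura.

A4 (beat 3) — escape tone; E5 (beat 7) — appoggiatura.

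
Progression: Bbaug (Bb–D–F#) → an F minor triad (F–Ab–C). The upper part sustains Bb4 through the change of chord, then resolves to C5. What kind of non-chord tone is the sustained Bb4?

The harmony at that moment is F minor triad (F, Ab, C); Bb4 is not a chord tone.
It is held over (the same pitch as the preceding Bb4) and left by step up to C5.
Held over from the previous chord and resolving up by step — a retardation.

Bb4 is a retardation.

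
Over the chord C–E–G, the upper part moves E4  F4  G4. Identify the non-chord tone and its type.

The harmony at that moment is C major triad (C, E, G); F4 is not a chord tone.
It is approached by step up from E4 and left by step up to G4.
Step in, step out in the same direction — a passing tone.

F4 is a passing tone.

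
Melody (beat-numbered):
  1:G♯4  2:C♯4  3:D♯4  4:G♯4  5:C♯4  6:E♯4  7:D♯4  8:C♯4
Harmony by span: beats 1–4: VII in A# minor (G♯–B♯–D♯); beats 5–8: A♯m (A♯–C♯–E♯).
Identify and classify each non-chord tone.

The harmony at that moment is G♯ major triad (G♯, B♯, D♯); C♯4 is not a chord tone.
It is approached by leap down from G♯4 and left by step up to D♯4.
Leap in, step out — an appoggiatura.
The harmony at that moment is A♯ minor triad (A♯, C♯, E♯); D♯4 is not a chord tone.
It is approached by step down from E♯4 and left by step down to C♯4.
Step in, step out in the same direction — a passing tone.

C♯4 (beat 2) — appoggiatura; D♯4 (beat 7) — passing tone.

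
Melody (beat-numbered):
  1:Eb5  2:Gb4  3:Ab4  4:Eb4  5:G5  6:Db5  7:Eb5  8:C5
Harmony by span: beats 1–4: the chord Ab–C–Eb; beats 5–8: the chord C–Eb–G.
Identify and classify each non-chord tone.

Gb4 (beat 2) — appoggiatura; Db5 (beat 6) — appoggiatura.

The harmony at that moment is Ab major triad (Ab, C, Eb); Gb4 is not a chord tone.
It is approached by leap down from Eb5 and left by step up to Ab4.
Leap in, step out — an appoggiatura.
The harmony at that moment is C minor triad (C, Eb, G); Db5 is not a chord tone.
It is approached by leap down from G5 and left by step up to Eb5.
Leap in, step out — an appoggiatura.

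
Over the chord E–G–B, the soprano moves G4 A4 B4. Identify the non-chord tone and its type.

The harmony at that moment is E minor triad (E, G, B); A4 is not a chord tone.
It is approached by step up from G4 and left by step up to B4.
Step in, step out in the same direction — a passing tone.

A4 is a passing tone.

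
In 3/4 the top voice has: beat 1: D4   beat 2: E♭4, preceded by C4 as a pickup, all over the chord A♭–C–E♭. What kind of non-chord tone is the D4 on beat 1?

Passing tone.

The harmony at that moment is A♭ major triad (A♭, C, E♭); D4 is not a chord tone.
It is approached by step up from C4 and left by step up to E♭4.
Step in, step out in the same direction — a passing tone.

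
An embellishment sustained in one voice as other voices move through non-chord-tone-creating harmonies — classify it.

Approach: none. Departure: none — a single pitch is sustained while the chords change around it, passing through harmonies that do not contain it.
No melodic motion at all; the dissonance is created entirely by the moving harmonies against the stationary note — a pedal tone (pedal point).

Pedal tone.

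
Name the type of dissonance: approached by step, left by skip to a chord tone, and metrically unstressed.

Approach: by step. Departure: by leap. Metric position: weak.
Step in, leap out, from a weak position — an escape tone (échappée). (It is the mirror image of the appoggiatura, which leaps in and steps out on a strong beat.)

Escape tone.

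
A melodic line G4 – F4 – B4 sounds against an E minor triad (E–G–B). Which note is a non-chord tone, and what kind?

F4 is an escape tone.

The harmony at that moment is E minor triad (E, G, B); F4 is not a chord tone.
It is approached by step down from G4 and left by leap up to B4.
Step in, leap out — an escape tone.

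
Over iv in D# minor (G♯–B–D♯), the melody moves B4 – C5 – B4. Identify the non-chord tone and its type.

The harmony at that moment is G♯ minor triad (G♯, B, D♯); C5 is not a chord tone.
It is approached by step up from B4 and left by step down to B4.
Step away and step back to the same note — a neighbor tone (upper neighbor).

C5 is a neighbor tone.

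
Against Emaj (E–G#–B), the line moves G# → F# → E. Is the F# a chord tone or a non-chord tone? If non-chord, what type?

The harmony at that moment is E major triad (E, G#, B); F# is not a chord tone.
It is approached by step down from G# and left by step down to E.
Step in, step out in the same direction — a passing tone.

Non-chord tone — a passing tone.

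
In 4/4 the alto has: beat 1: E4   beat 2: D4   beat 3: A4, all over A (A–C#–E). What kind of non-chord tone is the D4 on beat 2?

The harmony at that moment is A major triad (A, C#, E); D4 is not a chord tone.
It is approached by step down from E4 and left by leap up to A4.
Step in, leap out, on a weak beat — an escape tone.

Escape tone.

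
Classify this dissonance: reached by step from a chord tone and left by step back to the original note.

Neighbor tone.

Approach: by step. Departure: by step in the opposite direction, back to the starting pitch.
Stepwise on both sides but reversing to return to the same chord tone — a neighbor tone. (Had it continued onward in the same direction it would be a passing tone instead.)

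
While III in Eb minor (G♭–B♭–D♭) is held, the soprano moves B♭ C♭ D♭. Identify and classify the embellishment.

The harmony at that moment is G♭ major triad (G♭, B♭, D♭); C♭ is not a chord tone.
It is approached by step up from B♭ and left by step up to D♭.
Step in, step out in the same direction — a passing tone.

C♭ is a passing tone.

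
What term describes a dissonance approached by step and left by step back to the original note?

Approach: by step. Departure: by step in the opposite direction, back to the starting pitch.
Stepwise on both sides but reversing to return to the same chord tone — a neighbor tone. (Had it continued onward in the same direction it would be a passing tone instead.)

Neighbor tone.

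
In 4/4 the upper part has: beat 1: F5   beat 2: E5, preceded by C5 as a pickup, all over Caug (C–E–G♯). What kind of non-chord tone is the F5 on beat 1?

Appoggiatura.

The harmony at that moment is C augmented triad (C, E, G♯); F5 is not a chord tone.
It is approached by leap up from C5 and left by step down to E5.
Leap in, step out, metrically accented — an appoggiatura.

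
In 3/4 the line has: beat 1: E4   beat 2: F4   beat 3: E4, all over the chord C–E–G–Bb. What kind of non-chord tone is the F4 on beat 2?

The harmony at that moment is C dominant seventh chord (C, E, G, Bb); F4 is not a chord tone.
It is approached by step up from E4 and left by step down to E4.
Step away and step back to the same note — a neighbor tone (upper neighbor).

Upper neighbor tone.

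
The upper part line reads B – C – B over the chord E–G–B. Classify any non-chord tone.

C is a neighbor tone.

The harmony at that moment is E minor triad (E, G, B); C is not a chord tone.
It is approached by step up from B and left by step down to B.
Step away and step back to the same note — a neighbor tone (upper neighbor).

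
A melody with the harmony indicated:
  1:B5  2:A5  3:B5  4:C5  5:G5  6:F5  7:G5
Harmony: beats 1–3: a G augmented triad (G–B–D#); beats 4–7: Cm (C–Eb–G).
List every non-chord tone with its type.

A5 (beat 2) — neighbor tone; F5 (beat 6) — neighbor tone.

The harmony at that moment is G augmented triad (G, B, D#); A5 is not a chord tone.
It is approached by step down from B5 and left by step up to B5.
Step away and step back to the same note — a neighbor tone (lower neighbor).
The harmony at that moment is C minor triad (C, Eb, G); F5 is not a chord tone.
It is approached by step down from G5 and left by step up to G5.
Step away and step back to the same note — a neighbor tone (lower neighbor).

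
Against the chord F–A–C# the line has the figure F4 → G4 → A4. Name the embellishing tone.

The harmony at that moment is F augmented triad (F, A, C#); G4 is not a chord tone.
It is approached by step up from F4 and left by step up to A4.
Step in, step out in the same direction — a passing tone.

G4 is a passing tone.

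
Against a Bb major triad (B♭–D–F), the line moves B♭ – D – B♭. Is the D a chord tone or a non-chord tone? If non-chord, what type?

Chord tone (the third of Bb major triad).

Bb major triad contains B♭, D, F; D is the third, so it is a chord tone.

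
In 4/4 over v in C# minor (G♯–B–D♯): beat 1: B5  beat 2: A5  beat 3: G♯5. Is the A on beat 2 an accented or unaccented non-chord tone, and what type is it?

Unaccented passing tone.

The harmony at that moment is G♯ minor triad (G♯, B, D♯); A5 is not a chord tone.
It is approached by step down from B5 and left by step down to G♯5.
Step in, step out in the same direction — a passing tone.
It falls on a weak beat, so it is unaccented.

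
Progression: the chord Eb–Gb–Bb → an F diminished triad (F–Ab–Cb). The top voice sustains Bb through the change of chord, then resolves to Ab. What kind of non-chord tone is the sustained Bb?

Bb is a suspension.

The harmony at that moment is F diminished triad (F, Ab, Cb); Bb is not a chord tone.
It is held over (the same pitch as the preceding Bb) and left by step down to Ab.
Held over from the previous chord and resolving down by step — a suspension.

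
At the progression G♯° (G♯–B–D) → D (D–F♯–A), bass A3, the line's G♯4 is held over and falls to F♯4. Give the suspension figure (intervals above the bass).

7–6 suspension.

At the second chord the bass is A3. The suspended G♯4 lies a seventh above the bass; after resolving down by step to F♯4, the interval above the bass becomes a sixth.
Suspension figures are named by those two intervals: 7–6.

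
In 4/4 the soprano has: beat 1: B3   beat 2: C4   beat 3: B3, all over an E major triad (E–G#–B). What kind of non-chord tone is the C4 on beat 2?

The harmony at that moment is E major triad (E, G#, B); C4 is not a chord tone.
It is approached by step up from B3 and left by step down to B3.
Step away and step back to the same note — a neighbor tone (upper neighbor).

Upper neighbor tone.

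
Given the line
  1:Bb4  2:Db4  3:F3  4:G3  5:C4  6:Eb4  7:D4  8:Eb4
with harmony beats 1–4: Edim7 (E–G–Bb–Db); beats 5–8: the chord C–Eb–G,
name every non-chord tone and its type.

The harmony at that moment is E diminished seventh chord (E, G, Bb, Db); F3 is not a chord tone.
It is approached by leap down from Db4 and left by step up to G3.
Leap in, step out — an appoggiatura.
The harmony at that moment is C minor triad (C, Eb, G); D4 is not a chord tone.
It is approached by step down from Eb4 and left by step up to Eb4.
Step away and step back to the same note — a neighbor tone (lower neighbor).

F3 (beat 3) — appoggiatura; D4 (beat 7) — neighbor tone.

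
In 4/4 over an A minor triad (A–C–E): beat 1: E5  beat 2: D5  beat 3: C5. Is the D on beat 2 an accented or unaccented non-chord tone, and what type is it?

Unaccented passing tone.

The harmony at that moment is A minor triad (A, C, E); D5 is not a chord tone.
It is approached by step down from E5 and left by step down to C5.
Step in, step out in the same direction — a passing tone.
It falls on a weak beat, so it is unaccented.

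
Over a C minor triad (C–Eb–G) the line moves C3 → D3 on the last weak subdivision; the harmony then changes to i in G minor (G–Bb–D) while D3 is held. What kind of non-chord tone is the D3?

D3 is an anticipation.

The harmony at that moment is C minor triad (C, Eb, G); D3 is not a chord tone.
It is approached by step up from C3 and then sustained as the same pitch into the next harmony.
Arriving early and becoming a chord tone when the harmony changes — an anticipation.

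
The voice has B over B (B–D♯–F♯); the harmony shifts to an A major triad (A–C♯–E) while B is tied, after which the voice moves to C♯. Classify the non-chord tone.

The harmony at that moment is A major triad (A, C♯, E); B is not a chord tone.
It is held over (the same pitch as the preceding B) and left by step up to C♯.
Held over from the previous chord and resolving up by step — a retardation.

B is a retardation.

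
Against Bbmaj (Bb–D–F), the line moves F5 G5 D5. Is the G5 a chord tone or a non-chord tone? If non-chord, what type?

The harmony at that moment is Bb major triad (Bb, D, F); G5 is not a chord tone.
It is approached by step up from F5 and left by leap down to D5.
Step in, leap out — an escape tone.

Non-chord tone — an escape tone.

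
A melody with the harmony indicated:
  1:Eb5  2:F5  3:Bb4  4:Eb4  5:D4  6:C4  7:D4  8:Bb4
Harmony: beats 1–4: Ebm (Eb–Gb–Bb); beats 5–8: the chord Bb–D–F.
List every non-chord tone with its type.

The harmony at that moment is Eb minor triad (Eb, Gb, Bb); F5 is not a chord tone.
It is approached by step up from Eb5 and left by leap down to Bb4.
Step in, leap out — an escape tone.
The harmony at that moment is Bb major triad (Bb, D, F); C4 is not a chord tone.
It is approached by step down from D4 and left by step up to D4.
Step away and step back to the same note — a neighbor tone (lower neighbor).

F5 (beat 2) — escape tone; C4 (beat 6) — neighbor tone.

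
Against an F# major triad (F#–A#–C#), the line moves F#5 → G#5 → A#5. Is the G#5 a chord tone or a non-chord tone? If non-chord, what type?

Non-chord tone — a passing tone.

The harmony at that moment is F# major triad (F#, A#, C#); G#5 is not a chord tone.
It is approached by step up from F#5 and left by step up to A#5.
Step in, step out in the same direction — a passing tone.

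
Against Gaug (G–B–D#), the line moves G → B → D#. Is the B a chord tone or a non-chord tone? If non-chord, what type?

G augmented triad contains G, B, D#; B is the third, so it is a chord tone.

Chord tone (the third of G augmented triad).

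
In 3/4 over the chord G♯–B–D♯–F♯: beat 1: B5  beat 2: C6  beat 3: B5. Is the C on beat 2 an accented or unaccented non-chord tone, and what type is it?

The harmony at that moment is G♯ minor seventh chord (G♯, B, D♯, F♯); C6 is not a chord tone.
It is approached by step up from B5 and left by step down to B5.
Step away and step back to the same note — a neighbor tone (upper neighbor).
It falls on a weak beat, so it is unaccented.

Unaccented neighbor tone.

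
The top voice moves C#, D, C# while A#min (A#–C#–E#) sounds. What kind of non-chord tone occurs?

D is a neighbor tone.

The harmony at that moment is A# minor triad (A#, C#, E#); D is not a chord tone.
It is approached by step up from C# and left by step down to C#.
Step away and step back to the same note — a neighbor tone (upper neighbor).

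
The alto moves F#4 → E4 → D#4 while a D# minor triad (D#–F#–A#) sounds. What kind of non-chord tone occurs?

The harmony at that moment is D# minor triad (D#, F#, A#); E4 is not a chord tone.
It is approached by step down from F#4 and left by step down to D#4.
Step in, step out in the same direction — a passing tone.

E4 is a passing tone.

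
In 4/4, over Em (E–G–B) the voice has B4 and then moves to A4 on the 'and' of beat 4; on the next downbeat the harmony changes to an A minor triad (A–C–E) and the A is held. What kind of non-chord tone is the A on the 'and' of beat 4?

Anticipation.

The harmony at that moment is E minor triad (E, G, B); A4 is not a chord tone.
It is approached by step down from B4 and then sustained as the same pitch into the next harmony.
Arriving early and becoming a chord tone when the harmony changes — an anticipation.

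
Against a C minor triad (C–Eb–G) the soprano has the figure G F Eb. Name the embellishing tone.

The harmony at that moment is C minor triad (C, Eb, G); F is not a chord tone.
It is approached by step down from G and left by step down to Eb.
Step in, step out in the same direction — a passing tone.

F is a passing tone.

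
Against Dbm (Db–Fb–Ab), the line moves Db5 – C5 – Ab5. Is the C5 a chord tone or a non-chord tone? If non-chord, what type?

The harmony at that moment is Db minor triad (Db, Fb, Ab); C5 is not a chord tone.
It is approached by step down from Db5 and left by leap up to Ab5.
Step in, leap out — an escape tone.

Non-chord tone — an escape tone.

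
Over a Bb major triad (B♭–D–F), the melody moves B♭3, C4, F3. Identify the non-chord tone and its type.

The harmony at that moment is B♭ major triad (B♭, D, F); C4 is not a chord tone.
It is approached by step up from B♭3 and left by leap down to F3.
Step in, leap out — an escape tone.

C4 is an escape tone.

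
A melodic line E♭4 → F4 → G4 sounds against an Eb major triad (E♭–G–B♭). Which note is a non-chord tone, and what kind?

F4 is a passing tone.

The harmony at that moment is E♭ major triad (E♭, G, B♭); F4 is not a chord tone.
It is approached by step up from E♭4 and left by step up to G4.
Step in, step out in the same direction — a passing tone.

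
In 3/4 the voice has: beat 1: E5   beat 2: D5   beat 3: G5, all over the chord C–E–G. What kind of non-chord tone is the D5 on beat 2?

The harmony at that moment is C major triad (C, E, G); D5 is not a chord tone.
It is approached by step down from E5 and left by leap up to G5.
Step in, leap out, on a weak beat — an escape tone.

Escape tone.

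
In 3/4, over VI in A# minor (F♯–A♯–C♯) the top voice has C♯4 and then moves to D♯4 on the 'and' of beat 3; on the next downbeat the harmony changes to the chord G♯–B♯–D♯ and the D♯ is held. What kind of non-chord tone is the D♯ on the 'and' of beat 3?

Anticipation.

The harmony at that moment is F♯ major triad (F♯, A♯, C♯); D♯4 is not a chord tone.
It is approached by step up from C♯4 and then sustained as the same pitch into the next harmony.
Arriving early and becoming a chord tone when the harmony changes — an anticipation.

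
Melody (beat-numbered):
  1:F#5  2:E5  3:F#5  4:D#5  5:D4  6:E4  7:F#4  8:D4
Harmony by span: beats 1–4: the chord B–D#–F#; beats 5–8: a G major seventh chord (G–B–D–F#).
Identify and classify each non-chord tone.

E5 (beat 2) — neighbor tone; E4 (beat 6) — passing tone.

The harmony at that moment is B major triad (B, D#, F#); E5 is not a chord tone.
It is approached by step down from F#5 and left by step up to F#5.
Step away and step back to the same note — a neighbor tone (lower neighbor).
The harmony at that moment is G major seventh chord (G, B, D, F#); E4 is not a chord tone.
It is approached by step up from D4 and left by step up to F#4.
Step in, step out in the same direction — a passing tone.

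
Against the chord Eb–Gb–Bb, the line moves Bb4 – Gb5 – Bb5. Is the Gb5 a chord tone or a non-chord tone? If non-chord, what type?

Eb minor triad contains Eb, Gb, Bb; Gb is the third, so it is a chord tone.

Chord tone (the third of Eb minor triad).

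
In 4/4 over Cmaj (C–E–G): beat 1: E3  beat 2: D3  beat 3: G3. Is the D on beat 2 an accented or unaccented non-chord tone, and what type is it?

Unaccented escape tone.

The harmony at that moment is C major triad (C, E, G); D3 is not a chord tone.
It is approached by step down from E3 and left by leap up to G3.
Step in, leap out — an escape tone.
It falls on a weak beat, so it is unaccented.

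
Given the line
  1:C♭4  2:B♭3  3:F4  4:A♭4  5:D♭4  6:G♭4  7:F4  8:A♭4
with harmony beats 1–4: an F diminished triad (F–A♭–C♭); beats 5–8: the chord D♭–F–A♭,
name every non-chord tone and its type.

The harmony at that moment is F diminished triad (F, A♭, C♭); B♭3 is not a chord tone.
It is approached by step down from C♭4 and left by leap up to F4.
Step in, leap out — an escape tone.
The harmony at that moment is D♭ major triad (D♭, F, A♭); G♭4 is not a chord tone.
It is approached by leap up from D♭4 and left by step down to F4.
Leap in, step out — an appoggiatura.

B♭3 (beat 2) — escape tone; G♭4 (beat 6) — appoggiatura.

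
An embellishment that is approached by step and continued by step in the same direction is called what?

Approach: by step. Departure: by step, continuing in the same direction.
Stepwise on both sides with no change of direction means the note fills in the space between two different chord tones — a passing tone. (Had it turned back to its starting note it would be a neighbor tone instead.)

Passing tone.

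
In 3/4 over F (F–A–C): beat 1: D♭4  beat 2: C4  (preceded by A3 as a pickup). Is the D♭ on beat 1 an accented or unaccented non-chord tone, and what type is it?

The harmony at that moment is F major triad (F, A, C); D♭4 is not a chord tone.
It is approached by leap up from A3 and left by step down to C4.
Leap in, step out — an appoggiatura.
It falls on the downbeat, so it is accented.

Accented appoggiatura.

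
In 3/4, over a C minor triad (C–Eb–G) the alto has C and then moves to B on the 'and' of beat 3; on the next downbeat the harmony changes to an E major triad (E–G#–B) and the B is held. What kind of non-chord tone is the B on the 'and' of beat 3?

The harmony at that moment is C minor triad (C, Eb, G); B is not a chord tone.
It is approached by step down from C and then sustained as the same pitch into the next harmony.
Arriving early and becoming a chord tone when the harmony changes — an anticipation.

Anticipation.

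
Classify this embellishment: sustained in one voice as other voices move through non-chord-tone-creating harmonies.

Approach: none. Departure: none — a single pitch is sustained while the chords change around it, passing through harmonies that do not contain it.
No melodic motion at all; the dissonance is created entirely by the moving harmonies against the stationary note — a pedal tone (pedal point).

Pedal tone.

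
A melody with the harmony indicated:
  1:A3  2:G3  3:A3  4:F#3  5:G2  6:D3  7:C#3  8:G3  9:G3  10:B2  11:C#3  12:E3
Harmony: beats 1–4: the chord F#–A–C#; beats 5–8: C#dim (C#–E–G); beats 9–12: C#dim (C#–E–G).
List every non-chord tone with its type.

G3 (beat 2) — neighbor tone; D3 (beat 6) — appoggiatura; B2 (beat 10) — appoggiatura.

The harmony at that moment is F# minor triad (F#, A, C#); G3 is not a chord tone.
It is approached by step down from A3 and left by step up to A3.
Step away and step back to the same note — a neighbor tone (lower neighbor).
The harmony at that moment is C# diminished triad (C#, E, G); D3 is not a chord tone.
It is approached by leap up from G2 and left by step down to C#3.
Leap in, step out — an appoggiatura.
The harmony at that moment is C# diminished triad (C#, E, G); B2 is not a chord tone.
It is approached by leap down from G3 and left by step up to C#3.
Leap in, step out — an appoggiatura.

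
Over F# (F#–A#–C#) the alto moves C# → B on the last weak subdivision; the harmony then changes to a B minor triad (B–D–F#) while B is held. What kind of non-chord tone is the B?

The harmony at that moment is F# major triad (F#, A#, C#); B is not a chord tone.
It is approached by step down from C# and then sustained as the same pitch into the next harmony.
Arriving early and becoming a chord tone when the harmony changes — an anticipation.

B is an anticipation.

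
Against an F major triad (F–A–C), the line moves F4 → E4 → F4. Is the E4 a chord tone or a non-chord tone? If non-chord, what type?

Non-chord tone — a neighbor tone.

The harmony at that moment is F major triad (F, A, C); E4 is not a chord tone.
It is approached by step down from F4 and left by step up to F4.
Step away and step back to the same note — a neighbor tone (lower neighbor).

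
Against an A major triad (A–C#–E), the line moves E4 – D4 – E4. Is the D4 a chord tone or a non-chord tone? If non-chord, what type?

The harmony at that moment is A major triad (A, C#, E); D4 is not a chord tone.
It is approached by step down from E4 and left by step up to E4.
Step away and step back to the same note — a neighbor tone (lower neighbor).

Non-chord tone — a neighbor tone.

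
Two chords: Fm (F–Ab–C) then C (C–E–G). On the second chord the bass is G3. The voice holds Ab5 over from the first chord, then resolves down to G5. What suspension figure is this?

9–8 suspension.

At the second chord the bass is G3. The suspended Ab5 lies a ninth above the bass; after resolving down by step to G5, the interval above the bass becomes an octave.
Suspension figures are named by those two intervals: 9–8.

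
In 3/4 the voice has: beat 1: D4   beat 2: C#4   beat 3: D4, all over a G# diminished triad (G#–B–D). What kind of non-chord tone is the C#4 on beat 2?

The harmony at that moment is G# diminished triad (G#, B, D); C#4 is not a chord tone.
It is approached by step down from D4 and left by step up to D4.
Step away and step back to the same note — a neighbor tone (lower neighbor).

Lower neighbor tone.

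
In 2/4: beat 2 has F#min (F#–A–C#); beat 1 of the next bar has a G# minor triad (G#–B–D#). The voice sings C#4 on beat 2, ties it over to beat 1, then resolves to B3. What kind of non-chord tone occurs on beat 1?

The harmony at that moment is G# minor triad (G#, B, D#); C#4 is not a chord tone.
It is held over (the same pitch as the preceding C#4) and left by step down to B3.
Held over from the previous chord and resolving down by step — a suspension.

Suspension.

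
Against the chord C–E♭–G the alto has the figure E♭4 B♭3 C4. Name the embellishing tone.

B♭3 is an appoggiatura.

The harmony at that moment is C minor triad (C, E♭, G); B♭3 is not a chord tone.
It is approached by leap down from E♭4 and left by step up to C4.
Leap in, step out — an appoggiatura.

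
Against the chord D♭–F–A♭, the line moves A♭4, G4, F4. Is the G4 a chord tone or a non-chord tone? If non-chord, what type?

Non-chord tone — a passing tone.

The harmony at that moment is D♭ major triad (D♭, F, A♭); G4 is not a chord tone.
It is approached by step down from A♭4 and left by step down to F4.
Step in, step out in the same direction — a passing tone.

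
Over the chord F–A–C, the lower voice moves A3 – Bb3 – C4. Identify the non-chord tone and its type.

Bb3 is a passing tone.

The harmony at that moment is F major triad (F, A, C); Bb3 is not a chord tone.
It is approached by step up from A3 and left by step up to C4.
Step in, step out in the same direction — a passing tone.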